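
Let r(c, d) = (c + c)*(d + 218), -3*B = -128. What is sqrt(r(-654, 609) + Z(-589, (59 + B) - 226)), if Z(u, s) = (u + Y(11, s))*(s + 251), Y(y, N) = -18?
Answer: 4*I*sqrt(651714)/3 ≈ 1076.4*I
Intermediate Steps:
B = 128/3 (B = -1/3*(-128) = 128/3 ≈ 42.667)
r(c, d) = 2*c*(218 + d) (r(c, d) = (2*c)*(218 + d) = 2*c*(218 + d))
Z(u, s) = (-18 + u)*(251 + s) (Z(u, s) = (u - 18)*(s + 251) = (-18 + u)*(251 + s))
sqrt(r(-654, 609) + Z(-589, (59 + B) - 226)) = sqrt(2*(-654)*(218 + 609) + (-4518 - 18*((59 + 128/3) - 226) + 251*(-589) + ((59 + 128/3) - 226)*(-589))) = sqrt(2*(-654)*827 + (-4518 - 18*(305/3 - 226) - 147839 + (305/3 - 226)*(-589))) = sqrt(-1081716 + (-4518 - 18*(-373/3) - 147839 - 373/3*(-589))) = sqrt(-1081716 + (-4518 + 2238 - 147839 + 219697/3)) = sqrt(-1081716 - 230660/3) = sqrt(-3475808/3) = 4*I*sqrt(651714)/3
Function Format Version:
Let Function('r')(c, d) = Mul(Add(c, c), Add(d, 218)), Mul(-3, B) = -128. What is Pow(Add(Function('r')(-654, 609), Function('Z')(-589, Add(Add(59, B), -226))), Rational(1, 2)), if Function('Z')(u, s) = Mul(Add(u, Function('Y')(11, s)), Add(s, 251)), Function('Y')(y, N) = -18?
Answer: Mul(Rational(4, 3), I, Pow(651714, Rational(1, 2))) ≈ Mul(1076.4, I)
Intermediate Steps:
B = Rational(128, 3) (B = Mul(Rational(-1, 3), -128) = Rational(128, 3) ≈ 42.667)
Function('r')(c, d) = Mul(2, c, Add(218, d)) (Function('r')(c, d) = Mul(Mul(2, c), Add(218, d)) = Mul(2, c, Add(218, d)))
Function('Z')(u, s) = Mul(Add(-18, u), Add(251, s)) (Function('Z')(u, s) = Mul(Add(u, -18), Add(s, 251)) = Mul(Add(-18, u), Add(251, s)))
Pow(Add(Function('r')(-654, 609), Function('Z')(-589, Add(Add(59, B), -226))), Rational(1, 2)) = Pow(Add(Mul(2, -654, Add(218, 609)), Add(-4518, Mul(-18, Add(Add(59, Rational(128, 3)), -226)), Mul(251, -589), Mul(Add(Add(59, Rational(128, 3)), -226), -589))), Rational(1, 2)) = Pow(Add(Mul(2, -654, 827), Add(-4518, Mul(-18, Add(Rational(305, 3), -226)), -147839, Mul(Add(Rational(305, 3), -226), -589))), Rational(1, 2)) = Pow(Add(-1081716, Add(-4518, Mul(-18, Rational(-373, 3)), -147839, Mul(Rational(-373, 3), -589))), Rational(1, 2)) = Pow(Add(-1081716, Add(-4518, 2238, -147839, Rational(219697, 3))), Rational(1, 2)) = Pow(Add(-1081716, Rational(-230660, 3)), Rational(1, 2)) = Pow(Rational(-3475808, 3), Rational(1, 2)) = Mul(Rational(4, 3), I, Pow(651714, Rational(1, 2)))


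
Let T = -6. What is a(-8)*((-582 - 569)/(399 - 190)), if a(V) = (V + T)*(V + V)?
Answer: -257824/209 ≈ -1233.6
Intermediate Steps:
a(V) = 2*V*(-6 + V) (a(V) = (V - 6)*(V + V) = (-6 + V)*(2*V) = 2*V*(-6 + V))
a(-8)*((-582 - 569)/(399 - 190)) = (2*(-8)*(-6 - 8))*((-582 - 569)/(399 - 190)) = (2*(-8)*(-14))*(-1151/209) = 224*(-1151*1/209) = 224*(-1151/209) = -257824/209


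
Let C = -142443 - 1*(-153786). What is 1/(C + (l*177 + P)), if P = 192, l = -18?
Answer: 1/8349 ≈ 0.00011977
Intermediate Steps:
C = 11343 (C = -142443 + 153786 = 11343)
1/(C + (l*177 + P)) = 1/(11343 + (-18*177 + 192)) = 1/(11343 + (-3186 + 192)) = 1/(11343 - 2994) = 1/8349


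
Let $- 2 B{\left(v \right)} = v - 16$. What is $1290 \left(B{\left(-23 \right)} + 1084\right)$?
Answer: $1423515$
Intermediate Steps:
$B{\left(v \right)} = 8 - \frac{v}{2}$ ($B{\left(v \right)} = - \frac{v - 16}{2} = - \frac{-16 + v}{2} = 8 - \frac{v}{2}$)
$1290 \left(B{\left(-23 \right)} + 1084\right) = 1290 \left(\left(8 - - \frac{23}{2}\right) + 1084\right) = 1290 \left(\left(8 + \frac{23}{2}\right) + 1084\right) = 1290 \left(\frac{39}{2} + 1084\right) = 1290 \cdot \frac{2207}{2} = 1423515$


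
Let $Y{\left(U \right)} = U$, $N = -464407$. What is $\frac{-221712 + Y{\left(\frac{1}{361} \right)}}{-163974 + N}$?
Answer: $\frac{80038031}{226845541} \approx 0.35283$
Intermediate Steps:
$\frac{-221712 + Y{\left(\frac{1}{361} \right)}}{-163974 + N} = \frac{-221712 + \frac{1}{361}}{-163974 - 464407} = \frac{-221712 + \frac{1}{361}}{-628381} = \left(- \frac{80038031}{361}\right) \left(- \frac{1}{628381}\right) = \frac{80038031}{226845541}$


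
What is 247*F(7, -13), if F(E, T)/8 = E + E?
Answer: 27664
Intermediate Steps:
F(E, T) = 16*E (F(E, T) = 8*(E + E) = 8*(2*E) = 16*E)
247*F(7, -13) = 247*(16*7) = 247*112 = 27664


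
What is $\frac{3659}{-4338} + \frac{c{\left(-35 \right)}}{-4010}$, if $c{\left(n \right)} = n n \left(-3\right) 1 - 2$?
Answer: $\frac{319559}{4348845} \approx 0.073481$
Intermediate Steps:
$c{\left(n \right)} = -2 - 3 n^{2}$ ($c{\left(n \right)} = n^{2} \left(-3\right) 1 - 2 = - 3 n^{2} \cdot 1 - 2 = - 3 n^{2} - 2 = -2 - 3 n^{2}$)
$\frac{3659}{-4338} + \frac{c{\left(-35 \right)}}{-4010} = \frac{3659}{-4338} + \frac{-2 - 3 \left(-35\right)^{2}}{-4010} = 3659 \left(- \frac{1}{4338}\right) + \left(-2 - 3675\right) \left(- \frac{1}{4010}\right) = - \frac{3659}{4338} + \left(-2 - 3675\right) \left(- \frac{1}{4010}\right) = - \frac{3659}{4338} - - \frac{3677}{4010} = - \frac{3659}{4338} + \frac{3677}{4010} = \frac{319559}{4348845}$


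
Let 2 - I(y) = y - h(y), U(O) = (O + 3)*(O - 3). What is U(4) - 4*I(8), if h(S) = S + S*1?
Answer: -33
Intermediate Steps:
U(O) = (-3 + O)*(3 + O) (U(O) = (3 + O)*(-3 + O) = (-3 + O)*(3 + O))
h(S) = 2*S (h(S) = S + S = 2*S)
I(y) = 2 + y (I(y) = 2 - (y - 2*y) = 2 - (-1)*y = 2 + y)
U(4) - 4*I(8) = (-9 + 4²) - 4*(2 + 8) = (-9 + 16) - 4*10 = 7 - 40 = -33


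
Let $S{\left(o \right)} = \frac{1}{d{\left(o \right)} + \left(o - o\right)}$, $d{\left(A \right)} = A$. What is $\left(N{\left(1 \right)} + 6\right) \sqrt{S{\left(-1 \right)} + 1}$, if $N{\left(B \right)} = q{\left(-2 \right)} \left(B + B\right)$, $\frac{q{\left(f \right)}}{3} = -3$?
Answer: $0$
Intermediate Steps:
$q{\left(f \right)} = -9$ ($q{\left(f \right)} = 3 \left(-3\right) = -9$)
$S{\left(o \right)} = \frac{1}{o}$ ($S{\left(o \right)} = \frac{1}{o + \left(o - o\right)} = \frac{1}{o + 0} = \frac{1}{o}$)
$N{\left(B \right)} = - 18 B$ ($N{\left(B \right)} = - 9 \left(B + B\right) = - 9 \cdot 2 B = - 18 B$)
$\left(N{\left(1 \right)} + 6\right) \sqrt{S{\left(-1 \right)} + 1} = \left(\left(-18\right) 1 + 6\right) \sqrt{\frac{1}{-1} + 1} = \left(-18 + 6\right) \sqrt{-1 + 1} = - 12 \sqrt{0} = \left(-12\right) 0 = 0$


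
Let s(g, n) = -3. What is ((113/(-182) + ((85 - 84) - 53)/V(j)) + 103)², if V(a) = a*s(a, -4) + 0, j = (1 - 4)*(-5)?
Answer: 719017506601/67076100 ≈ 10719.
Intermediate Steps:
j = 15 (j = -3*(-5) = 15)
V(a) = -3*a (V(a) = a*(-3) + 0 = -3*a + 0 = -3*a)
((113/(-182) + ((85 - 84) - 53)/V(j)) + 103)² = ((113/(-182) + ((85 - 84) - 53)/((-3*15))) + 103)² = ((113*(-1/182) + (1 - 53)/(-45)) + 103)² = ((-113/182 - 52*(-1/45)) + 103)² = ((-113/182 + 52/45) + 103)² = (4379/8190 + 103)² = (847949/8190)² = 719017506601/67076100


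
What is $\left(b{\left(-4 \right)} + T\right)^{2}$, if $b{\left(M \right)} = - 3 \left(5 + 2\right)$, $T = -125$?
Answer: $21316$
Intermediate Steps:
$b{\left(M \right)} = -21$ ($b{\left(M \right)} = \left(-3\right) 7 = -21$)
$\left(b{\left(-4 \right)} + T\right)^{2} = \left(-21 - 125\right)^{2} = \left(-146\right)^{2} = 21316$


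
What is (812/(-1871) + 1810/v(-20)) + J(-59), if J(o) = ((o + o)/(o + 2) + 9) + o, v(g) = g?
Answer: -29618819/213294 ≈ -138.86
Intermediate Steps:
J(o) = 9 + o + 2*o/(2 + o) (J(o) = ((2*o)/(2 + o) + 9) + o = (2*o/(2 + o) + 9) + o = (9 + 2*o/(2 + o)) + o = 9 + o + 2*o/(2 + o))
(812/(-1871) + 1810/v(-20)) + J(-59) = (812/(-1871) + 1810/(-20)) + (18 + (-59)**2 + 13*(-59))/(2 - 59) = (812*(-1/1871) + 1810*(-1/20)) + (18 + 3481 - 767)/(-57) = (-812/1871 - 181/2) - 1/57*2732 = -340275/3742 - 2732/57 = -29618819/213294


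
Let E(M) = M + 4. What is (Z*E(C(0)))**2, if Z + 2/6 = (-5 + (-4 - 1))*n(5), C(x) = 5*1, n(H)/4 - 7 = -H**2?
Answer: 41951529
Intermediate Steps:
n(H) = 28 - 4*H**2 (n(H) = 28 + 4*(-H**2) = 28 - 4*H**2)
C(x) = 5
Z = 2159/3 (Z = -1/3 + (-5 + (-4 - 1))*(28 - 4*5**2) = -1/3 + (-5 - 5)*(28 - 4*25) = -1/3 - 10*(28 - 100) = -1/3 - 10*(-72) = -1/3 + 720 = 2159/3 ≈ 719.67)
E(M) = 4 + M
(Z*E(C(0)))**2 = (2159*(4 + 5)/3)**2 = ((2159/3)*9)**2 = 6477**2 = 41951529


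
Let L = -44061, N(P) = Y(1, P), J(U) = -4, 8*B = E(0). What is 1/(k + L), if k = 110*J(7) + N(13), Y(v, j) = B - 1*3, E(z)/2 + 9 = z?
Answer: -4/178025 ≈ -2.2469e-5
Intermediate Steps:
E(z) = -18 + 2*z
B = -9/4 (B = (-18 + 2*0)/8 = (-18 + 0)/8 = (1/8)*(-18) = -9/4 ≈ -2.2500)
Y(v, j) = -21/4 (Y(v, j) = -9/4 - 1*3 = -9/4 - 3 = -21/4)
N(P) = -21/4
k = -1781/4 (k = 110*(-4) - 21/4 = -440 - 21/4 = -1781/4 ≈ -445.25)
1/(k + L) = 1/(-1781/4 - 44061) = 1/(-178025/4) = -4/178025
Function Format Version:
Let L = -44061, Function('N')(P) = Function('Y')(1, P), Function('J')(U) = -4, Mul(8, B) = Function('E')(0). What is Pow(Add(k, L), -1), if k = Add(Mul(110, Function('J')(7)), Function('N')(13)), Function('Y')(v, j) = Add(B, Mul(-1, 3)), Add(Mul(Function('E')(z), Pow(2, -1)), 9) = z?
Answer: Rational(-4, 178025) ≈ -2.2469e-5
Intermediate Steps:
Function('E')(z) = Add(-18, Mul(2, z))
B = Rational(-9, 4) (B = Mul(Rational(1, 8), Add(-18, Mul(2, 0))) = Mul(Rational(1, 8), Add(-18, 0)) = Mul(Rational(1, 8), -18) = Rational(-9, 4) ≈ -2.2500)
Function('Y')(v, j) = Rational(-21, 4) (Function('Y')(v, j) = Add(Rational(-9, 4), Mul(-1, 3)) = Add(Rational(-9, 4), -3) = Rational(-21, 4))
Function('N')(P) = Rational(-21, 4)
k = Rational(-1781, 4) (k = Add(Mul(110, -4), Rational(-21, 4)) = Add(-440, Rational(-21, 4)) = Rational(-1781, 4) ≈ -445.25)
Pow(Add(k, L), -1) = Pow(Add(Rational(-1781, 4), -44061), -1) = Pow(Rational(-178025, 4), -1) = Rational(-4, 178025)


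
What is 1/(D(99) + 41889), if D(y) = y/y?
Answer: 1/41890 ≈ 2.3872e-5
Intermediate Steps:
D(y) = 1
1/(D(99) + 41889) = 1/(1 + 41889) = 1/41890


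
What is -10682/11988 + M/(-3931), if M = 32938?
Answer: -218425843/23562414 ≈ -9.2701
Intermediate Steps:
-10682/11988 + M/(-3931) = -10682/11988 + 32938/(-3931) = -10682*1/11988 + 32938*(-1/3931) = -5341/5994 - 32938/3931 = -218425843/23562414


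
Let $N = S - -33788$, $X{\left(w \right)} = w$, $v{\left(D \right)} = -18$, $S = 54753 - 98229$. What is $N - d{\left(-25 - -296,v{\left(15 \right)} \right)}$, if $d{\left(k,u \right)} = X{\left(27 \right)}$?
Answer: $-9715$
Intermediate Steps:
$S = -43476$
$d{\left(k,u \right)} = 27$
$N = -9688$ ($N = -43476 - -33788 = -43476 + 33788 = -9688$)
$N - d{\left(-25 - -296,v{\left(15 \right)} \right)} = -9688 - 27 = -9715$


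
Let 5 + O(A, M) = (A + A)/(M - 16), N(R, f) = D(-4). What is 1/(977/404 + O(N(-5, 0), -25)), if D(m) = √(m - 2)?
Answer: -708326332/1832591353 + 13383712*I*√6/1832591353 ≈ -0.38652 + 0.017889*I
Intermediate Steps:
D(m) = √(-2 + m)
N(R, f) = I*√6 (N(R, f) = √(-2 - 4) = √(-6) = I*√6)
O(A, M) = -5 + 2*A/(-16 + M) (O(A, M) = -5 + (A + A)/(M - 16) = -5 + (2*A)/(-16 + M) = -5 + 2*A/(-16 + M))
1/(977/404 + O(N(-5, 0), -25)) = 1/(977/404 + (80 - 5*(-25) + 2*(I*√6))/(-16 - 25)) = 1/(977*(1/404) + (80 + 125 + 2*I*√6)/(-41)) = 1/(977/404 - (205 + 2*I*√6)/41) = 1/(977/404 + (-5 - 2*I*√6/41)) = 1/(-1043/404 - 2*I*√6/41)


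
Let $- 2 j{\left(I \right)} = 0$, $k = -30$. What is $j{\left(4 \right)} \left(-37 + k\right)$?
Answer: $0$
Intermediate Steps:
$j{\left(I \right)} = 0$ ($j{\left(I \right)} = \left(- \frac{1}{2}\right) 0 = 0$)
$j{\left(4 \right)} \left(-37 + k\right) = 0 \left(-37 - 30\right) = 0 \left(-67\right) = 0$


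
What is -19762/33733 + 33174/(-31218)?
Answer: -289331443/175512799 ≈ -1.6485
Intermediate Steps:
-19762/33733 + 33174/(-31218) = -19762*1/33733 + 33174*(-1/31218) = -19762/33733 - 5529/5203 = -289331443/175512799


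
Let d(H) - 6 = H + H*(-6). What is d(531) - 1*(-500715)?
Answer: 498066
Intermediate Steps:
d(H) = 6 - 5*H (d(H) = 6 + (H + H*(-6)) = 6 + (H - 6*H) = 6 - 5*H)
d(531) - 1*(-500715) = (6 - 5*531) - 1*(-500715) = (6 - 2655) + 500715 = -2649 + 500715 = 498066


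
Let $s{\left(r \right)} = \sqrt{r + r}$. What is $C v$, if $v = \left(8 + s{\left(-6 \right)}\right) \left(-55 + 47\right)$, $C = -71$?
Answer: $4544 + 1136 i \sqrt{3} \approx 4544.0 + 1967.6 i$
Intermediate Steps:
$s{\left(r \right)} = \sqrt{2} \sqrt{r}$ ($s{\left(r \right)} = \sqrt{2 r} = \sqrt{2} \sqrt{r}$)
$v = -64 - 16 i \sqrt{3}$ ($v = \left(8 + \sqrt{2} \sqrt{-6}\right) \left(-55 + 47\right) = \left(8 + \sqrt{2} i \sqrt{6}\right) \left(-8\right) = \left(8 + 2 i \sqrt{3}\right) \left(-8\right) = -64 - 16 i \sqrt{3} \approx -64.0 - 27.713 i$)
$C v = - 71 \left(-64 - 16 i \sqrt{3}\right) = 4544 + 1136 i \sqrt{3}$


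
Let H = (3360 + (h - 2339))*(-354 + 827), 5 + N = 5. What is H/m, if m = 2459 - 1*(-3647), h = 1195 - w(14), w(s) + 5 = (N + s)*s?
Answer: 22275/142 ≈ 156.87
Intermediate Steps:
N = 0 (N = -5 + 5 = 0)
w(s) = -5 + s² (w(s) = -5 + (0 + s)*s = -5 + s*s = -5 + s²)
h = 1004 (h = 1195 - (-5 + 14²) = 1195 - (-5 + 196) = 1195 - 1*191 = 1195 - 191 = 1004)
m = 6106 (m = 2459 + 3647 = 6106)
H = 957825 (H = (3360 + (1004 - 2339))*(-354 + 827) = (3360 - 1335)*473 = 2025*473 = 957825)
H/m = 957825/6106 = 957825*(1/6106) = 22275/142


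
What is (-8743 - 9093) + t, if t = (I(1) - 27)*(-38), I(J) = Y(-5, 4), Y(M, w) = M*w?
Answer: -16050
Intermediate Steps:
I(J) = -20 (I(J) = -5*4 = -20)
t = 1786 (t = (-20 - 27)*(-38) = -47*(-38) = 1786)
(-8743 - 9093) + t = (-8743 - 9093) + 1786 = -17836 + 1786 = -16050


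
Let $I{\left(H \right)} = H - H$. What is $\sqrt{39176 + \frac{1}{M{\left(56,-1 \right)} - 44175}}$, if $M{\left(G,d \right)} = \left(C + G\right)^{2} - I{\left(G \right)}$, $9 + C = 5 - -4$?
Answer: $\frac{3 \sqrt{7331133377073}}{41039} \approx 197.93$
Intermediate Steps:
$C = 0$ ($C = -9 + \left(5 - -4\right) = -9 + \left(5 + 4\right) = -9 + 9 = 0$)
$I{\left(H \right)} = 0$
$M{\left(G,d \right)} = G^{2}$ ($M{\left(G,d \right)} = \left(0 + G\right)^{2} - 0 = G^{2} + 0 = G^{2}$)
$\sqrt{39176 + \frac{1}{M{\left(56,-1 \right)} - 44175}} = \sqrt{39176 + \frac{1}{56^{2} - 44175}} = \sqrt{39176 + \frac{1}{3136 - 44175}} = \sqrt{39176 + \frac{1}{-41039}} = \sqrt{39176 - \frac{1}{41039}} = \sqrt{\frac{1607743863}{41039}} = \frac{3 \sqrt{7331133377073}}{41039}$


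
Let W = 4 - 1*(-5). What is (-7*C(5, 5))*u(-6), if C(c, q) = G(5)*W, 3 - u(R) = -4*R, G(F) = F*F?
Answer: 33075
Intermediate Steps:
G(F) = F²
u(R) = 3 + 4*R (u(R) = 3 - (-4)*R = 3 + 4*R)
W = 9 (W = 4 + 5 = 9)
C(c, q) = 225 (C(c, q) = 5²*9 = 25*9 = 225)
(-7*C(5, 5))*u(-6) = (-7*225)*(3 + 4*(-6)) = -1575*(3 - 24) = -1575*(-21) = 33075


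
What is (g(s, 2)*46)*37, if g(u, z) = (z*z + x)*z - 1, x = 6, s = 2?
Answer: 32338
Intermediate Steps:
g(u, z) = -1 + z*(6 + z²) (g(u, z) = (z*z + 6)*z - 1 = (z² + 6)*z - 1 = (6 + z²)*z - 1 = z*(6 + z²) - 1 = -1 + z*(6 + z²))
(g(s, 2)*46)*37 = ((-1 + 2³ + 6*2)*46)*37 = ((-1 + 8 + 12)*46)*37 = (19*46)*37 = 874*37 = 32338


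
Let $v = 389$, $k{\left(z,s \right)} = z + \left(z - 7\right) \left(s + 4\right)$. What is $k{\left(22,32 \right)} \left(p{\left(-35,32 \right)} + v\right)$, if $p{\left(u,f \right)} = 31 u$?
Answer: $-391152$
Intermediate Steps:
$k{\left(z,s \right)} = z + \left(-7 + z\right) \left(4 + s\right)$
$k{\left(22,32 \right)} \left(p{\left(-35,32 \right)} + v\right) = \left(-28 - 224 + 5 \cdot 22 + 32 \cdot 22\right) \left(31 \left(-35\right) + 389\right) = \left(-28 - 224 + 110 + 704\right) \left(-1085 + 389\right) = 562 \left(-696\right) = -391152$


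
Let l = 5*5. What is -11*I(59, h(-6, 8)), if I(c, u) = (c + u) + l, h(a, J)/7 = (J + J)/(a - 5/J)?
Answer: -39116/53 ≈ -738.04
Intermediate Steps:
h(a, J) = 14*J/(a - 5/J) (h(a, J) = 7*((J + J)/(a - 5/J)) = 7*((2*J)/(a - 5/J)) = 7*(2*J/(a - 5/J)) = 14*J/(a - 5/J))
l = 25
I(c, u) = 25 + c + u (I(c, u) = (c + u) + 25 = 25 + c + u)
-11*I(59, h(-6, 8)) = -11*(25 + 59 + 14*8**2/(-5 + 8*(-6))) = -11*(25 + 59 + 14*64/(-5 - 48)) = -11*(25 + 59 + 14*64/(-53)) = -11*(25 + 59 + 14*64*(-1/53)) = -11*(25 + 59 - 896/53) = -11*3556/53 = -39116/53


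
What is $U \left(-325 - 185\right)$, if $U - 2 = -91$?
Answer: $45390$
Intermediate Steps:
$U = -89$ ($U = 2 - 91 = -89$)
$U \left(-325 - 185\right) = - 89 \left(-325 - 185\right) = \left(-89\right) \left(-510\right) = 45390$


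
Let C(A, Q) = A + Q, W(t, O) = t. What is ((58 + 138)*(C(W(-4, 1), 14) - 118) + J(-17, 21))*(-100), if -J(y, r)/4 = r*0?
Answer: 2116800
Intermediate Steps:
J(y, r) = 0 (J(y, r) = -4*r*0 = -4*0 = 0)
((58 + 138)*(C(W(-4, 1), 14) - 118) + J(-17, 21))*(-100) = ((58 + 138)*((-4 + 14) - 118) + 0)*(-100) = (196*(10 - 118) + 0)*(-100) = (196*(-108) + 0)*(-100) = (-21168 + 0)*(-100) = -21168*(-100) = 2116800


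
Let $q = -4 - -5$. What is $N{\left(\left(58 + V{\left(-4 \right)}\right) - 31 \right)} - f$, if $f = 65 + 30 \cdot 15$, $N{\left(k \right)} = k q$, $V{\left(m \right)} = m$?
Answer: $-492$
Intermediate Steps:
$q = 1$ ($q = -4 + 5 = 1$)
$N{\left(k \right)} = k$ ($N{\left(k \right)} = k 1 = k$)
$f = 515$ ($f = 65 + 450 = 515$)
$N{\left(\left(58 + V{\left(-4 \right)}\right) - 31 \right)} - f = \left(\left(58 - 4\right) - 31\right) - 515 = \left(54 - 31\right) - 515 = 23 - 515 = -492$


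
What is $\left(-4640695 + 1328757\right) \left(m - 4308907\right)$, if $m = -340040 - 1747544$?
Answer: $21184781609558$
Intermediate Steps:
$m = -2087584$ ($m = -340040 - 1747544 = -2087584$)
$\left(-4640695 + 1328757\right) \left(m - 4308907\right) = \left(-4640695 + 1328757\right) \left(-2087584 - 4308907\right) = \left(-3311938\right) \left(-6396491\right) = 21184781609558$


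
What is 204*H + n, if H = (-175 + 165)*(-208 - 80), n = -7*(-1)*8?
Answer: 587576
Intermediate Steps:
n = 56 (n = 7*8 = 56)
H = 2880 (H = -10*(-288) = 2880)
204*H + n = 204*2880 + 56 = 587520 + 56 = 587576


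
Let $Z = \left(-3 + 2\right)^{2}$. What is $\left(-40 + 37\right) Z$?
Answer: $-3$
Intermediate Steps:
$Z = 1$ ($Z = \left(-1\right)^{2} = 1$)
$\left(-40 + 37\right) Z = \left(-40 + 37\right) 1 = \left(-3\right) 1 = -3$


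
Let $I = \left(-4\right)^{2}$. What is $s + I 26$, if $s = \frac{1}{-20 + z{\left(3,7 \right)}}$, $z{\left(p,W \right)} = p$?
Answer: $\frac{7071}{17} \approx 415.94$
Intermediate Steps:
$I = 16$
$s = - \frac{1}{17}$ ($s = \frac{1}{-20 + 3} = \frac{1}{-17} = - \frac{1}{17} \approx -0.058824$)
$s + I 26 = - \frac{1}{17} + 16 \cdot 26 = - \frac{1}{17} + 416 = \frac{7071}{17}$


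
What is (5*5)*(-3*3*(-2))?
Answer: 450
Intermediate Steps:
(5*5)*(-3*3*(-2)) = 25*(-9*(-2)) = 25*18 = 450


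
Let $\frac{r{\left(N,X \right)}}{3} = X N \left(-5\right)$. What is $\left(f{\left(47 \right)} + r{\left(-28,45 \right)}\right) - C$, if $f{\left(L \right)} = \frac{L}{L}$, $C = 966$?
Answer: $17935$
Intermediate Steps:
$r{\left(N,X \right)} = - 15 N X$ ($r{\left(N,X \right)} = 3 X N \left(-5\right) = 3 N X \left(-5\right) = 3 \left(- 5 N X\right) = - 15 N X$)
$f{\left(L \right)} = 1$
$\left(f{\left(47 \right)} + r{\left(-28,45 \right)}\right) - C = \left(1 - \left(-420\right) 45\right) - 966 = \left(1 + 18900\right) - 966 = 18901 - 966 = 17935$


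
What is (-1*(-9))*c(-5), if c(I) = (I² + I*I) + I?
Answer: 405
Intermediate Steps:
c(I) = I + 2*I² (c(I) = (I² + I²) + I = 2*I² + I = I + 2*I²)
(-1*(-9))*c(-5) = (-1*(-9))*(-5*(1 + 2*(-5))) = 9*(-5*(1 - 10)) = 9*(-5*(-9)) = 9*45 = 405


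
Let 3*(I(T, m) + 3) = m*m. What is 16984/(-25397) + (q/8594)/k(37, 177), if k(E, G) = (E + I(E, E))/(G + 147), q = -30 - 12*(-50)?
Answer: -100318467868/160531567139 ≈ -0.62491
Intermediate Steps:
I(T, m) = -3 + m**2/3 (I(T, m) = -3 + (m*m)/3 = -3 + m**2/3)
q = 570 (q = -30 + 600 = 570)
k(E, G) = (-3 + E + E**2/3)/(147 + G) (k(E, G) = (E + (-3 + E**2/3))/(G + 147) = (-3 + E + E**2/3)/(147 + G))
16984/(-25397) + (q/8594)/k(37, 177) = 16984/(-25397) + (570/8594)/(((-3 + 37 + (1/3)*37**2)/(147 + 177))) = 16984*(-1/25397) + (570*(1/8594))/(((-3 + 37 + (1/3)*1369)/324)) = -16984/25397 + 285/(4297*(((-3 + 37 + 1369/3)/324))) = -16984/25397 + 285/(4297*(((1/324)*(1471/3)))) = -16984/25397 + 285/(4297*(1471/972)) = -16984/25397 + (285/4297)*(972/1471) = -16984/25397 + 277020/6320887 = -100318467868/160531567139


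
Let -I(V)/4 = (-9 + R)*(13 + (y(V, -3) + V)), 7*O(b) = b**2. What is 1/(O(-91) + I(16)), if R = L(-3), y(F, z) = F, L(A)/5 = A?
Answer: 1/5503 ≈ 0.00018172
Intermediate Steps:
L(A) = 5*A
R = -15 (R = 5*(-3) = -15)
O(b) = b**2/7
I(V) = 1248 + 192*V (I(V) = -4*(-9 - 15)*(13 + (V + V)) = -(-96)*(13 + 2*V) = -4*(-312 - 48*V) = 1248 + 192*V)
1/(O(-91) + I(16)) = 1/((1/7)*(-91)**2 + (1248 + 192*16)) = 1/((1/7)*8281 + (1248 + 3072)) = 1/(1183 + 4320) = 1/5503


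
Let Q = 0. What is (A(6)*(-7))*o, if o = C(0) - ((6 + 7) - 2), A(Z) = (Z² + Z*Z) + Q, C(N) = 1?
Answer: 5040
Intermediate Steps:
A(Z) = 2*Z² (A(Z) = (Z² + Z*Z) + 0 = (Z² + Z²) + 0 = 2*Z² + 0 = 2*Z²)
o = -10 (o = 1 - ((6 + 7) - 2) = 1 - (13 - 2) = 1 - 1*11 = 1 - 11 = -10)
(A(6)*(-7))*o = ((2*6²)*(-7))*(-10) = ((2*36)*(-7))*(-10) = (72*(-7))*(-10) = -504*(-10) = 5040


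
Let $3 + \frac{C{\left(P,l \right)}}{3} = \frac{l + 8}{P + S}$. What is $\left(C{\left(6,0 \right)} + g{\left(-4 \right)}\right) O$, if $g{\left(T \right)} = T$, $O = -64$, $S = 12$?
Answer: $\frac{2240}{3} \approx 746.67$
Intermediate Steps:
$C{\left(P,l \right)} = -9 + \frac{3 \left(8 + l\right)}{12 + P}$ ($C{\left(P,l \right)} = -9 + 3 \frac{l + 8}{P + 12} = -9 + 3 \frac{8 + l}{12 + P} = -9 + \frac{3 \left(8 + l\right)}{12 + P}$)
$\left(C{\left(6,0 \right)} + g{\left(-4 \right)}\right) O = \left(\frac{3 \left(-28 + 0 - 18\right)}{12 + 6} - 4\right) \left(-64\right) = \left(\frac{3 \left(-28 + 0 - 18\right)}{18} - 4\right) \left(-64\right) = \left(3 \cdot \frac{1}{18} \left(-46\right) - 4\right) \left(-64\right) = \left(- \frac{23}{3} - 4\right) \left(-64\right) = \left(- \frac{35}{3}\right) \left(-64\right) = \frac{2240}{3}$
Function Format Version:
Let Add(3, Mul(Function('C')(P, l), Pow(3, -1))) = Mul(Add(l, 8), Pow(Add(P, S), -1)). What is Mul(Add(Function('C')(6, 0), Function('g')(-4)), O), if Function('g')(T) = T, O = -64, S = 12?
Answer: Rational(2240, 3) ≈ 746.67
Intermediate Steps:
Function('C')(P, l) = Add(-9, Mul(3, Pow(Add(12, P), -1), Add(8, l))) (Function('C')(P, l) = Add(-9, Mul(3, Mul(Add(l, 8), Pow(Add(P, 12), -1)))) = Add(-9, Mul(3, Mul(Add(8, l), Pow(Add(12, P), -1)))) = Add(-9, Mul(3, Mul(Pow(Add(12, P), -1), Add(8, l)))) = Add(-9, Mul(3, Pow(Add(12, P), -1), Add(8, l))))
Mul(Add(Function('C')(6, 0), Function('g')(-4)), O) = Mul(Add(Mul(3, Pow(Add(12, 6), -1), Add(-28, 0, Mul(-3, 6))), -4), -64) = Mul(Add(Mul(3, Pow(18, -1), Add(-28, 0, -18)), -4), -64) = Mul(Add(Mul(3, Rational(1, 18), -46), -4), -64) = Mul(Add(Rational(-23, 3), -4), -64) = Mul(Rational(-35, 3), -64) = Rational(2240, 3)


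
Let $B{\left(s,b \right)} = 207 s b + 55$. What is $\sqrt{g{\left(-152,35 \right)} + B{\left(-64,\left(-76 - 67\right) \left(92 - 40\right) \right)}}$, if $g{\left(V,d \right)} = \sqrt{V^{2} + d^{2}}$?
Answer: $\sqrt{98512183 + \sqrt{24329}} \approx 9925.3$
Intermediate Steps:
$B{\left(s,b \right)} = 55 + 207 b s$ ($B{\left(s,b \right)} = 207 b s + 55 = 55 + 207 b s$)
$\sqrt{g{\left(-152,35 \right)} + B{\left(-64,\left(-76 - 67\right) \left(92 - 40\right) \right)}} = \sqrt{\sqrt{\left(-152\right)^{2} + 35^{2}} + \left(55 + 207 \left(-76 - 67\right) \left(92 - 40\right) \left(-64\right)\right)} = \sqrt{\sqrt{23104 + 1225} + \left(55 + 207 \left(\left(-143\right) 52\right) \left(-64\right)\right)} = \sqrt{\sqrt{24329} + \left(55 + 207 \left(-7436\right) \left(-64\right)\right)} = \sqrt{\sqrt{24329} + \left(55 + 98512128\right)} = \sqrt{\sqrt{24329} + 98512183} = \sqrt{98512183 + \sqrt{24329}}$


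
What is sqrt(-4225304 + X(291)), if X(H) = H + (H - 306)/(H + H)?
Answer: 9*I*sqrt(1963118398)/194 ≈ 2055.5*I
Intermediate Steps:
X(H) = H + (-306 + H)/(2*H) (X(H) = H + (-306 + H)/((2*H)) = H + (-306 + H)*(1/(2*H)) = H + (-306 + H)/(2*H))
sqrt(-4225304 + X(291)) = sqrt(-4225304 + (1/2 + 291 - 153/291)) = sqrt(-4225304 + (1/2 + 291 - 153*1/291)) = sqrt(-4225304 + (1/2 + 291 - 51/97)) = sqrt(-4225304 + 56449/194) = sqrt(-819652527/194) = 9*I*sqrt(1963118398)/194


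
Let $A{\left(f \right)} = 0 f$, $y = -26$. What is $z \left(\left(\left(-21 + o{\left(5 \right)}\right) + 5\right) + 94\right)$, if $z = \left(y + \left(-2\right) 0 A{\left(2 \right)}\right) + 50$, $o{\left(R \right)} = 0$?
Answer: $1872$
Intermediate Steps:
$A{\left(f \right)} = 0$
$z = 24$ ($z = \left(-26 + \left(-2\right) 0 \cdot 0\right) + 50 = \left(-26 + 0 \cdot 0\right) + 50 = \left(-26 + 0\right) + 50 = -26 + 50 = 24$)
$z \left(\left(\left(-21 + o{\left(5 \right)}\right) + 5\right) + 94\right) = 24 \left(\left(\left(-21 + 0\right) + 5\right) + 94\right) = 24 \left(\left(-21 + 5\right) + 94\right) = 24 \left(-16 + 94\right) = 24 \cdot 78 = 1872$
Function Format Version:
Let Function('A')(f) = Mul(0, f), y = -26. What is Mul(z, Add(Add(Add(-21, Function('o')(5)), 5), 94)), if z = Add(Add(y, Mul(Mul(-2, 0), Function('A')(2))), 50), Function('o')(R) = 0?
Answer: 1872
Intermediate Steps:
Function('A')(f) = 0
z = 24 (z = Add(Add(-26, Mul(Mul(-2, 0), 0)), 50) = Add(Add(-26, Mul(0, 0)), 50) = Add(Add(-26, 0), 50) = Add(-26, 50) = 24)
Mul(z, Add(Add(Add(-21, Function('o')(5)), 5), 94)) = Mul(24, Add(Add(Add(-21, 0), 5), 94)) = Mul(24, Add(Add(-21, 5), 94)) = Mul(24, Add(-16, 94)) = Mul(24, 78) = 1872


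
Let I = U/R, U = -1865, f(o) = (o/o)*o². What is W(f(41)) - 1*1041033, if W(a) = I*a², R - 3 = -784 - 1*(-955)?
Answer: -5451184007/174 ≈ -3.1329e+7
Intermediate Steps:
f(o) = o² (f(o) = 1*o² = o²)
R = 174 (R = 3 + (-784 - 1*(-955)) = 3 + (-784 + 955) = 3 + 171 = 174)
I = -1865/174 ≈ -10.718
W(a) = -1865*a²/174
W(f(41)) - 1*1041033 = -1865*(41²)²/174 - 1*1041033 = -1865/174*1681² - 1041033 = -1865/174*2825761 - 1041033 = -5270044265/174 - 1041033 = -5451184007/174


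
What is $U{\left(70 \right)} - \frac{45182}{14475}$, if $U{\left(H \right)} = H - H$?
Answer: $- \frac{45182}{14475} \approx -3.1214$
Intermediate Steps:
$U{\left(H \right)} = 0$
$U{\left(70 \right)} - \frac{45182}{14475} = 0 - \frac{45182}{14475} = - \frac{45182}{14475}$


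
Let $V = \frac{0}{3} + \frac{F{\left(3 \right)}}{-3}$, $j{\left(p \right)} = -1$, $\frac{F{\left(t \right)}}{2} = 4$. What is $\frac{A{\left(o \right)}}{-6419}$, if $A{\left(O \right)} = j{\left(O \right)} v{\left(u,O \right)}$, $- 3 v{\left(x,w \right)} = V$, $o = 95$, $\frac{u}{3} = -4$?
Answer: $\frac{8}{57771} \approx 0.00013848$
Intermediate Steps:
$u = -12$ ($u = 3 \left(-4\right) = -12$)
$F{\left(t \right)} = 8$ ($F{\left(t \right)} = 2 \cdot 4 = 8$)
$V = - \frac{8}{3}$ ($V = \frac{0}{3} + \frac{8}{-3} = 0 \cdot \frac{1}{3} + 8 \left(- \frac{1}{3}\right) = 0 - \frac{8}{3} = - \frac{8}{3} \approx -2.6667$)
$v{\left(x,w \right)} = \frac{8}{9}$ ($v{\left(x,w \right)} = \left(- \frac{1}{3}\right) \left(- \frac{8}{3}\right) = \frac{8}{9}$)
$A{\left(O \right)} = - \frac{8}{9}$ ($A{\left(O \right)} = \left(-1\right) \frac{8}{9} = - \frac{8}{9}$)
$\frac{A{\left(o \right)}}{-6419} = - \frac{8}{9 \left(-6419\right)} = \left(- \frac{8}{9}\right) \left(- \frac{1}{6419}\right) = \frac{8}{57771}$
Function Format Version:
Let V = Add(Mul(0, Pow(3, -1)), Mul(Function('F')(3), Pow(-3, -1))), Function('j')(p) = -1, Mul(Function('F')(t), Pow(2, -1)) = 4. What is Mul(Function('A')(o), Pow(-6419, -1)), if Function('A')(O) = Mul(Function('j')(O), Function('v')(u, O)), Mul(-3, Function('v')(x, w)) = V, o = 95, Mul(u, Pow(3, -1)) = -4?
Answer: Rational(8, 57771) ≈ 0.00013848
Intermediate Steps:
u = -12 (u = Mul(3, -4) = -12)
Function('F')(t) = 8 (Function('F')(t) = Mul(2, 4) = 8)
V = Rational(-8, 3) (V = Add(Mul(0, Pow(3, -1)), Mul(8, Pow(-3, -1))) = Add(Mul(0, Rational(1, 3)), Mul(8, Rational(-1, 3))) = Add(0, Rational(-8, 3)) = Rational(-8, 3) ≈ -2.6667)
Function('v')(x, w) = Rational(8, 9) (Function('v')(x, w) = Mul(Rational(-1, 3), Rational(-8, 3)) = Rational(8, 9))
Function('A')(O) = Rational(-8, 9) (Function('A')(O) = Mul(-1, Rational(8, 9)) = Rational(-8, 9))
Mul(Function('A')(o), Pow(-6419, -1)) = Mul(Rational(-8, 9), Pow(-6419, -1)) = Mul(Rational(-8, 9), Rational(-1, 6419)) = Rational(8, 57771)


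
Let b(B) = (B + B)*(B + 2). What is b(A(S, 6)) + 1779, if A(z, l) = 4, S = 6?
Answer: 1827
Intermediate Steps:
b(B) = 2*B*(2 + B) (b(B) = (2*B)*(2 + B) = 2*B*(2 + B))
b(A(S, 6)) + 1779 = 2*4*(2 + 4) + 1779 = 2*4*6 + 1779 = 48 + 1779 = 1827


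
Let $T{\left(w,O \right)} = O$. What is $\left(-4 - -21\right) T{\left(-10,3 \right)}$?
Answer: $51$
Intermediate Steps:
$\left(-4 - -21\right) T{\left(-10,3 \right)} = \left(-4 - -21\right) 3 = \left(-4 + 21\right) 3 = 17 \cdot 3 = 51$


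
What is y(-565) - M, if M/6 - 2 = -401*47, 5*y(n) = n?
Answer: 112957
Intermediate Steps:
y(n) = n/5
M = -113070 (M = 12 + 6*(-401*47) = 12 + 6*(-18847) = 12 - 113082 = -113070)
y(-565) - M = (⅕)*(-565) - 1*(-113070) = -113 + 113070 = 112957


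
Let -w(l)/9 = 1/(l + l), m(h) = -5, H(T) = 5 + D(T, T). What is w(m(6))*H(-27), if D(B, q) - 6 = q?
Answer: -72/5 ≈ -14.400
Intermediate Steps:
D(B, q) = 6 + q
H(T) = 11 + T (H(T) = 5 + (6 + T) = 11 + T)
w(l) = -9/(2*l) (w(l) = -9/(l + l) = -9*1/(2*l) = -9/(2*l))
w(m(6))*H(-27) = (-9/2/(-5))*(11 - 27) = -9/2*(-⅕)*(-16) = (9/10)*(-16) = -72/5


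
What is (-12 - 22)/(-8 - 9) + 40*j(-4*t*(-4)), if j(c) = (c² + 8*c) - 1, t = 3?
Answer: 107482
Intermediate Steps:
j(c) = -1 + c² + 8*c
(-12 - 22)/(-8 - 9) + 40*j(-4*t*(-4)) = (-12 - 22)/(-8 - 9) + 40*(-1 + (-4*3*(-4))² + 8*(-4*3*(-4))) = -34/(-17) + 40*(-1 + (-12*(-4))² + 8*(-12*(-4))) = -34*(-1/17) + 40*(-1 + 48² + 8*48) = 2 + 40*(-1 + 2304 + 384) = 2 + 40*2687 = 2 + 107480 = 107482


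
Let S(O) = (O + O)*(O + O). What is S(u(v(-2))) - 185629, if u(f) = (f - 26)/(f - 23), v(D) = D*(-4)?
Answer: -4640581/25 ≈ -1.8562e+5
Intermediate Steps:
v(D) = -4*D
u(f) = (-26 + f)/(-23 + f)
S(O) = 4*O² (S(O) = (2*O)*(2*O) = 4*O²)
S(u(v(-2))) - 185629 = 4*((-26 - 4*(-2))/(-23 - 4*(-2)))² - 185629 = 4*((-26 + 8)/(-23 + 8))² - 185629 = 4*(-18/(-15))² - 185629 = 4*(-1/15*(-18))² - 185629 = 4*(6/5)² - 185629 = 4*(36/25) - 185629 = 144/25 - 185629 = -4640581/25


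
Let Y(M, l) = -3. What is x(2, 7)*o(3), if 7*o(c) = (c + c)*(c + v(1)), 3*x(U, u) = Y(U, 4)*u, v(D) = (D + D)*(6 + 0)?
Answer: -90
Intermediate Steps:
v(D) = 12*D (v(D) = (2*D)*6 = 12*D)
x(U, u) = -u (x(U, u) = (-3*u)/3 = -u)
o(c) = 2*c*(12 + c)/7 (o(c) = ((c + c)*(c + 12*1))/7 = ((2*c)*(c + 12))/7 = ((2*c)*(12 + c))/7 = (2*c*(12 + c))/7 = 2*c*(12 + c)/7)
x(2, 7)*o(3) = (-1*7)*((2/7)*3*(12 + 3)) = -2*3*15 = -7*90/7 = -90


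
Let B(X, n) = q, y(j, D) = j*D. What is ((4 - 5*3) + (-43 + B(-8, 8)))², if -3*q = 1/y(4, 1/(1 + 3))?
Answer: 26569/9 ≈ 2952.1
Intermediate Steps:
y(j, D) = D*j
q = -⅓ (q = -1/(3*1) = -⅓/1 = -⅓*1 = -⅓ ≈ -0.33333)
B(X, n) = -⅓
((4 - 5*3) + (-43 + B(-8, 8)))² = ((4 - 5*3) + (-43 - ⅓))² = ((4 - 15) - 130/3)² = (-11 - 130/3)² = (-163/3)² = 26569/9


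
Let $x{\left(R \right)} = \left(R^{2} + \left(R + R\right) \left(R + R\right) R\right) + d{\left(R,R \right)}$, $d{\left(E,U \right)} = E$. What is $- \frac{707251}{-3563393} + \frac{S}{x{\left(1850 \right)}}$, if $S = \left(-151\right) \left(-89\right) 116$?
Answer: $\frac{8960084692665491}{45130237559659775} \approx 0.19854$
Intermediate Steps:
$S = 1558924$ ($S = 13439 \cdot 116 = 1558924$)
$x{\left(R \right)} = R + R^{2} + 4 R^{3}$ ($x{\left(R \right)} = \left(R^{2} + \left(R + R\right) \left(R + R\right) R\right) + R = \left(R^{2} + 2 R 2 R R\right) + R = \left(R^{2} + 4 R^{2} R\right) + R = \left(R^{2} + 4 R^{3}\right) + R = R + R^{2} + 4 R^{3}$)
$- \frac{707251}{-3563393} + \frac{S}{x{\left(1850 \right)}} = - \frac{707251}{-3563393} + \frac{1558924}{1850 \left(1 + 1850 + 4 \cdot 1850^{2}\right)} = \left(-707251\right) \left(- \frac{1}{3563393}\right) + \frac{1558924}{1850 \left(1 + 1850 + 4 \cdot 3422500\right)} = \frac{707251}{3563393} + \frac{1558924}{1850 \left(1 + 1850 + 13690000\right)} = \frac{707251}{3563393} + \frac{1558924}{1850 \cdot 13691851} = \frac{707251}{3563393} + \frac{1558924}{25329924350} = \frac{707251}{3563393} + 1558924 \cdot \frac{1}{25329924350} = \frac{707251}{3563393} + \frac{779462}{12664962175} = \frac{8960084692665491}{45130237559659775}$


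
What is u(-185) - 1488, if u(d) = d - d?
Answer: -1488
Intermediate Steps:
u(d) = 0
u(-185) - 1488 = 0 - 1488 = -1488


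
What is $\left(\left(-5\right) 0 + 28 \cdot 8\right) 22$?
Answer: $4928$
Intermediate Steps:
$\left(\left(-5\right) 0 + 28 \cdot 8\right) 22 = \left(0 + 224\right) 22 = 224 \cdot 22 = 4928$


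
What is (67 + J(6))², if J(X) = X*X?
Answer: 10609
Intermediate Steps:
J(X) = X²
(67 + J(6))² = (67 + 6²)² = (67 + 36)² = 103² = 10609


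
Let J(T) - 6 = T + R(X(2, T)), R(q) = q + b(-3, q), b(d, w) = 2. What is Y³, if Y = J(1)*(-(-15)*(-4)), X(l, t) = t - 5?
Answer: -27000000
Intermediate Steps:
X(l, t) = -5 + t
R(q) = 2 + q (R(q) = q + 2 = 2 + q)
J(T) = 3 + 2*T (J(T) = 6 + (T + (2 + (-5 + T))) = 6 + (T + (-3 + T)) = 6 + (-3 + 2*T) = 3 + 2*T)
Y = -300 (Y = (3 + 2*1)*(-(-15)*(-4)) = (3 + 2)*(-5*12) = 5*(-60) = -300)
Y³ = (-300)³ = -27000000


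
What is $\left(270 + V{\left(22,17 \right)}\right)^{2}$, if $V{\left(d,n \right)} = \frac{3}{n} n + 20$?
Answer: $85849$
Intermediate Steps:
$V{\left(d,n \right)} = 23$ ($V{\left(d,n \right)} = 3 + 20 = 23$)
$\left(270 + V{\left(22,17 \right)}\right)^{2} = \left(270 + 23\right)^{2} = 293^{2} = 85849$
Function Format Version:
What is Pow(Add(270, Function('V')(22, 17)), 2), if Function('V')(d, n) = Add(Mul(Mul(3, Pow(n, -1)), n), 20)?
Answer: 85849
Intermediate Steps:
Function('V')(d, n) = 23 (Function('V')(d, n) = Add(3, 20) = 23)
Pow(Add(270, Function('V')(22, 17)), 2) = Pow(Add(270, 23), 2) = Pow(293, 2) = 85849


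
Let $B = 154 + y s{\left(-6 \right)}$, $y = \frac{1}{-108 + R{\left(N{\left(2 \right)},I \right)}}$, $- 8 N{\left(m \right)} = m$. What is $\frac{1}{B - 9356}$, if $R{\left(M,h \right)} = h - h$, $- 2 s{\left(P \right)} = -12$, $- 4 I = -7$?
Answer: $- \frac{18}{165637} \approx -0.00010867$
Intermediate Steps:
$I = \frac{7}{4}$ ($I = \left(- \frac{1}{4}\right) \left(-7\right) = \frac{7}{4} \approx 1.75$)
$N{\left(m \right)} = - \frac{m}{8}$
$s{\left(P \right)} = 6$ ($s{\left(P \right)} = \left(- \frac{1}{2}\right) \left(-12\right) = 6$)
$R{\left(M,h \right)} = 0$
$y = - \frac{1}{108}$ ($y = \frac{1}{-108 + 0} = \frac{1}{-108} = - \frac{1}{108} \approx -0.0092593$)
$B = \frac{2771}{18}$ ($B = 154 - \frac{1}{18} = \frac{2771}{18} \approx 153.94$)
$\frac{1}{B - 9356} = \frac{1}{\frac{2771}{18} - 9356} = \frac{1}{- \frac{165637}{18}} = - \frac{18}{165637}$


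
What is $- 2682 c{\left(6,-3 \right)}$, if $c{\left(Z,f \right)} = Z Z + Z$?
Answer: $-112644$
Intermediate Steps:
$c{\left(Z,f \right)} = Z + Z^{2}$ ($c{\left(Z,f \right)} = Z^{2} + Z = Z + Z^{2}$)
$- 2682 c{\left(6,-3 \right)} = - 2682 \cdot 6 \left(1 + 6\right) = - 2682 \cdot 6 \cdot 7 = \left(-2682\right) 42 = -112644$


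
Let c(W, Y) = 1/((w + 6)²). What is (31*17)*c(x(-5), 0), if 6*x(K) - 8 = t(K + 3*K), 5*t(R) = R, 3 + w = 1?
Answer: 527/16 ≈ 32.938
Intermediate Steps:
w = -2 (w = -3 + 1 = -2)
t(R) = R/5
x(K) = 4/3 + 2*K/15 (x(K) = 4/3 + ((K + 3*K)/5)/6 = 4/3 + ((4*K)/5)/6 = 4/3 + (4*K/5)/6 = 4/3 + 2*K/15)
c(W, Y) = 1/16 (c(W, Y) = 1/((-2 + 6)²) = 1/(4²) = 1/16)
(31*17)*c(x(-5), 0) = (31*17)*(1/16) = 527*(1/16) = 527/16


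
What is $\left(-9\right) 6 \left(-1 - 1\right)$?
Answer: $108$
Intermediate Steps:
$\left(-9\right) 6 \left(-1 - 1\right) = - 54 \left(-1 - 1\right) = \left(-54\right) \left(-2\right) = 108$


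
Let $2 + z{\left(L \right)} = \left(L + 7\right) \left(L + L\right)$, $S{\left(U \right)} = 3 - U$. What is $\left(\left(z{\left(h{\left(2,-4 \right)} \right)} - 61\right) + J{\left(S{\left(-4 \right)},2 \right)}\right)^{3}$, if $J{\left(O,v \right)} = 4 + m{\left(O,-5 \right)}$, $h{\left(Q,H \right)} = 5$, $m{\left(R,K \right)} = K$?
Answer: $175616$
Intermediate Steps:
$z{\left(L \right)} = -2 + 2 L \left(7 + L\right)$ ($z{\left(L \right)} = -2 + \left(L + 7\right) \left(L + L\right) = -2 + \left(7 + L\right) 2 L = -2 + 2 L \left(7 + L\right)$)
$J{\left(O,v \right)} = -1$ ($J{\left(O,v \right)} = 4 - 5 = -1$)
$\left(\left(z{\left(h{\left(2,-4 \right)} \right)} - 61\right) + J{\left(S{\left(-4 \right)},2 \right)}\right)^{3} = \left(\left(\left(-2 + 2 \cdot 5^{2} + 14 \cdot 5\right) - 61\right) - 1\right)^{3} = \left(\left(\left(-2 + 2 \cdot 25 + 70\right) - 61\right) - 1\right)^{3} = \left(\left(\left(-2 + 50 + 70\right) - 61\right) - 1\right)^{3} = \left(\left(118 - 61\right) - 1\right)^{3} = \left(57 - 1\right)^{3} = 56^{3} = 175616$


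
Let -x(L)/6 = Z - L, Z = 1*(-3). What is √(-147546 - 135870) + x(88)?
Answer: 546 + 14*I*√1446 ≈ 546.0 + 532.37*I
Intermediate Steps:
Z = -3
x(L) = 18 + 6*L (x(L) = -6*(-3 - L) = 18 + 6*L)
√(-147546 - 135870) + x(88) = √(-147546 - 135870) + (18 + 6*88) = √(-283416) + (18 + 528) = 14*I*√1446 + 546 = 546 + 14*I*√1446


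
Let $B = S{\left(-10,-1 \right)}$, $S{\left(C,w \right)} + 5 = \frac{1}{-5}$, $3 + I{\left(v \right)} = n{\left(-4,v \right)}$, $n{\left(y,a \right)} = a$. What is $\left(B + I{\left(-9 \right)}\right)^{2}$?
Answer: $\frac{7396}{25} \approx 295.84$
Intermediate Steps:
$I{\left(v \right)} = -3 + v$
$S{\left(C,w \right)} = - \frac{26}{5}$ ($S{\left(C,w \right)} = -5 + \frac{1}{-5} = -5 - \frac{1}{5} = - \frac{26}{5}$)
$B = - \frac{26}{5} \approx -5.2$
$\left(B + I{\left(-9 \right)}\right)^{2} = \left(- \frac{26}{5} - 12\right)^{2} = \left(- \frac{86}{5}\right)^{2} = \frac{7396}{25}$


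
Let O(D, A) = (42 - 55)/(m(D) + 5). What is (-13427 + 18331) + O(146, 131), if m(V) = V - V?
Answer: 24507/5 ≈ 4901.4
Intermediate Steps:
m(V) = 0
O(D, A) = -13/5 (O(D, A) = (42 - 55)/(0 + 5) = -13/5)
(-13427 + 18331) + O(146, 131) = (-13427 + 18331) - 13/5 = 4904 - 13/5 = 24507/5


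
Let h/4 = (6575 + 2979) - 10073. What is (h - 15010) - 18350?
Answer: -35436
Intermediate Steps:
h = -2076 (h = 4*((6575 + 2979) - 10073) = 4*(9554 - 10073) = 4*(-519) = -2076)
(h - 15010) - 18350 = (-2076 - 15010) - 18350 = -17086 - 18350 = -35436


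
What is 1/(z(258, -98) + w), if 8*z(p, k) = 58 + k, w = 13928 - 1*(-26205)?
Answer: 1/40128 ≈ 2.4920e-5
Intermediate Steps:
w = 40133 (w = 13928 + 26205 = 40133)
z(p, k) = 29/4 + k/8 (z(p, k) = (58 + k)/8 = 29/4 + k/8)
1/(z(258, -98) + w) = 1/((29/4 + (⅛)*(-98)) + 40133) = 1/((29/4 - 49/4) + 40133) = 1/(-5 + 40133) = 1/40128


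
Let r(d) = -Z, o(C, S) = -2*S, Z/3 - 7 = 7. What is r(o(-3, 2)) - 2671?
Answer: -2713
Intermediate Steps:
Z = 42 (Z = 21 + 3*7 = 21 + 21 = 42)
r(d) = -42 (r(d) = -1*42 = -42)
r(o(-3, 2)) - 2671 = -42 - 2671 = -2713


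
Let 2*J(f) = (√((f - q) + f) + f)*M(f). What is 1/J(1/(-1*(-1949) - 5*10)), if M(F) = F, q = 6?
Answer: 7212402/21633409 - 173097648*I*√37558/21633409 ≈ 0.33339 - 1550.7*I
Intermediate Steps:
J(f) = f*(f + √(-6 + 2*f))/2 (J(f) = ((√((f - 1*6) + f) + f)*f)/2 = ((√((f - 6) + f) + f)*f)/2 = ((√((-6 + f) + f) + f)*f)/2 = ((√(-6 + 2*f) + f)*f)/2 = ((f + √(-6 + 2*f))*f)/2 = (f*(f + √(-6 + 2*f)))/2 = f*(f + √(-6 + 2*f))/2)
1/J(1/(-1*(-1949) - 5*10)) = 1/((1/(-1*(-1949) - 5*10) + √(-6 + 2/(-1*(-1949) - 5*10)))/(2*(-1*(-1949) - 5*10))) = 1/((1/(1949 - 50) + √(-6 + 2/(1949 - 50)))/(2*(1949 - 50))) = 1/((½)*(1/1899 + √(-6 + 2/1899))/1899) = 1/((½)*(1/1899)*(1/1899 + √(-6 + 2*(1/1899)))) = 1/((½)*(1/1899)*(1/1899 + √(-6 + 2/1899))) = 1/((½)*(1/1899)*(1/1899 + √(-11392/1899))) = 1/((½)*(1/1899)*(1/1899 + 8*I*√37558/633)) = 1/(1/7212402 + 4*I*√37558/1202067)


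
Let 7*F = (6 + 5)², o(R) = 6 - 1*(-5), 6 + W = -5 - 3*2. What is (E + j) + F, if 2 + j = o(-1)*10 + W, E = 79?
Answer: 1311/7 ≈ 187.29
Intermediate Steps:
W = -17 (W = -6 + (-5 - 3*2) = -6 + (-5 - 6) = -6 - 11 = -17)
o(R) = 11 (o(R) = 6 + 5 = 11)
j = 91 (j = -2 + (11*10 - 17) = -2 + (110 - 17) = -2 + 93 = 91)
F = 121/7 (F = (6 + 5)²/7 = (⅐)*11² = (⅐)*121 = 121/7 ≈ 17.286)
(E + j) + F = (79 + 91) + 121/7 = 170 + 121/7 = 1311/7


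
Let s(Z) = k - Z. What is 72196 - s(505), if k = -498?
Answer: 73199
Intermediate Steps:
s(Z) = -498 - Z
72196 - s(505) = 72196 - (-498 - 1*505) = 72196 - (-498 - 505) = 72196 - 1*(-1003) = 72196 + 1003 = 73199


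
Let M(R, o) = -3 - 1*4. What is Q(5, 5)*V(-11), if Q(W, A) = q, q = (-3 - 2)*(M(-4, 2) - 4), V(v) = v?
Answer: -605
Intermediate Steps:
M(R, o) = -7 (M(R, o) = -3 - 4 = -7)
q = 55 (q = (-3 - 2)*(-7 - 4) = -5*(-11) = 55)
Q(W, A) = 55
Q(5, 5)*V(-11) = 55*(-11) = -605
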